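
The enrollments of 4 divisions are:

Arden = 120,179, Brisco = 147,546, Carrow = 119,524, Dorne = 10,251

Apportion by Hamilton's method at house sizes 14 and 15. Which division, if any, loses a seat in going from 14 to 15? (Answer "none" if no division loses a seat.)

At 14 seats: Arden 4, Brisco 5, Carrow 4, Dorne 1.
At 15 seats: Arden 5, Brisco 6, Carrow 4, Dorne 0.
Dorne drops from 1 to 0.

Dorne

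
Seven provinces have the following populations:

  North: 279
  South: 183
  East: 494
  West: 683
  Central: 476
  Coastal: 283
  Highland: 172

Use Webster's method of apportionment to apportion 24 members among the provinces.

Standard divisor 2570/24 ≈ 107.083; standard quotas: North 2.605, South 1.709, East 4.613, West 6.378, Central 4.445, Coastal 2.643, Highland 1.606.
Rounding to the nearest integer gives 3, 2, 5, 6, 4, 3, 2 = 25 seats, so the divisor must be adjusted.
With modified divisor 110.7: modified quotas North 2.520, South 1.653, East 4.463, West 6.170, Central 4.300, Coastal 2.556, Highland 1.554.
Rounding to the nearest integer: North 3, South 2, East 4, West 6, Central 4, Coastal 3, Highland 2 (total 24).

North 3, South 2, East 4, West 6, Central 4, Coastal 3, Highland 2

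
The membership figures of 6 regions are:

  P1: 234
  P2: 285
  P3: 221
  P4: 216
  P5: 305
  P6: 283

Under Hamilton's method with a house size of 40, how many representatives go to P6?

The standard divisor is 1544/40 ≈ 38.6.
Standard quotas: P1 6.062, P2 7.383, P3 5.725, P4 5.596, P5 7.902, P6 7.332.
Lower quotas: P1 6, P2 7, P3 5, P4 5, P5 7, P6 7 (sum 37, leaving 3 seats).
Remainders in descending order: P5 0.902, P3 0.725, P4 0.596, P2 0.383, P6 0.332, P1 0.062.
Largest remainders: P5, P3, P4 receive the extra seats.
P6 receives 7.

7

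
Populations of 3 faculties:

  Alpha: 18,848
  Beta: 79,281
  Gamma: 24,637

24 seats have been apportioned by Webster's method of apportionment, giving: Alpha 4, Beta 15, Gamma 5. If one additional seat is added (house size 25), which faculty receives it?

Priority for the next seat is population ÷ (current seats + 0.5).
Priorities: Alpha 4188.444, Beta 5114.903, Gamma 4479.455.
Highest priority: Beta.

Beta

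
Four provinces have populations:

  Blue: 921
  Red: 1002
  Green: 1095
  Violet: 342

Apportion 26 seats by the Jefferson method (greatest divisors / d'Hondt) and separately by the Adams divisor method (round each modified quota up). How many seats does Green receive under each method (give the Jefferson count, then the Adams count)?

9 and 8

Jefferson: Blue 7, Red 8, Green 9, Violet 2.
Adams: Blue 7, Red 8, Green 8, Violet 3.
Green gets 9 under Jefferson and 8 under Adams.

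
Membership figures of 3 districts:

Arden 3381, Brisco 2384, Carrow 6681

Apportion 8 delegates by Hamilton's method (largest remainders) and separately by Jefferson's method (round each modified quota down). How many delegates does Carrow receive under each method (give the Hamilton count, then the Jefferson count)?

4 and 5

Hamilton: Arden 2, Brisco 2, Carrow 4.
Jefferson: Arden 2, Brisco 1, Carrow 5.
Carrow gets 4 under Hamilton and 5 under Jefferson.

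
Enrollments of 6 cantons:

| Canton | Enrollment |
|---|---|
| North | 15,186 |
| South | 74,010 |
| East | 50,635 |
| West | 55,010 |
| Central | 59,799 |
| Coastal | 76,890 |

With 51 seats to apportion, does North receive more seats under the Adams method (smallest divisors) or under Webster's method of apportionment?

Adams: North 3, South 11, East 8, West 8, Central 9, Coastal 12.
Webster: North 2, South 11, East 8, West 9, Central 9, Coastal 12.
North gets 3 under Adams and 2 under Webster.

Adams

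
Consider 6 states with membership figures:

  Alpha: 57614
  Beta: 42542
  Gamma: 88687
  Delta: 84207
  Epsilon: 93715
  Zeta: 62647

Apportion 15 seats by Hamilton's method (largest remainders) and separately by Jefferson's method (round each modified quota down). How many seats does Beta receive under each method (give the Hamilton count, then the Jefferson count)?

Hamilton: Alpha 2, Beta 2, Gamma 3, Delta 3, Epsilon 3, Zeta 2.
Jefferson: Alpha 2, Beta 1, Gamma 3, Delta 3, Epsilon 4, Zeta 2.
Beta gets 2 under Hamilton and 1 under Jefferson.

2 and 1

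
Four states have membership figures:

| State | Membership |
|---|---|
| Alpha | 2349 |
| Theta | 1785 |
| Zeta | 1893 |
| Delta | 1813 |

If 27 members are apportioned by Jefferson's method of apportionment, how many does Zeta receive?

7

Standard divisor 7840/27 ≈ 290.37; standard quotas: Alpha 8.090, Theta 6.147, Zeta 6.519, Delta 6.244.
Rounding down gives 8, 6, 6, 6 = 26 seats, so the divisor must be adjusted.
With modified divisor 266: modified quotas Alpha 8.831, Theta 6.711, Zeta 7.117, Delta 6.816.
Rounding down: Alpha 8, Theta 6, Zeta 7, Delta 6 (total 27).
Zeta receives 7.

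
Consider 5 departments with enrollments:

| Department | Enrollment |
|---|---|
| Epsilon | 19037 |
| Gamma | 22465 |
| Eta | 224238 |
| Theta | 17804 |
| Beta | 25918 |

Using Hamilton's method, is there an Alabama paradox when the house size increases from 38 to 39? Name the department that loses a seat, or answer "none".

none

At 38 seats: Epsilon 2, Gamma 3, Eta 28, Theta 2, Beta 3.
At 39 seats: Epsilon 3, Gamma 3, Eta 28, Theta 2, Beta 3.
No department's allocation decreased.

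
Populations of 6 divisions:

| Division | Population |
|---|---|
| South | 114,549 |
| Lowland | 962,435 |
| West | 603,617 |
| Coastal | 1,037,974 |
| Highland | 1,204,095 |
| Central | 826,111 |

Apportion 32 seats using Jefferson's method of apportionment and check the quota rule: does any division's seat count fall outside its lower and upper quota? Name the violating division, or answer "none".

Standard quotas: South 0.772, Lowland 6.485, West 4.068, Coastal 6.994, Highland 8.114, Central 5.567.
Jefferson allocation: South 0, Lowland 7, West 4, Coastal 7, Highland 8, Central 6.
Every allocation lies between the lower and upper quota.

none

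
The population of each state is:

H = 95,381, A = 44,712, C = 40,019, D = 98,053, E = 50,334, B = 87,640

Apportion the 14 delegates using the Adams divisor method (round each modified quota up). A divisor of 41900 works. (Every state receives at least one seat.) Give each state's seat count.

With modified divisor 41900: modified quotas H 2.276, A 1.067, C 0.955, D 2.340, E 1.201, B 2.092.
Rounding up: H 3, A 2, C 1, D 3, E 2, B 3 (total 14).

H: 3, A: 2, C: 1, D: 3, E: 2, B: 3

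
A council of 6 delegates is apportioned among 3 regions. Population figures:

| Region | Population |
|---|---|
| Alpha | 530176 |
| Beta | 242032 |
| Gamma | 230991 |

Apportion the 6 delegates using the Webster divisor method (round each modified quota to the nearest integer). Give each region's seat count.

Alpha 3; Beta 2; Gamma 1

Standard divisor 1003199/6 ≈ 167199.833; standard quotas: Alpha 3.171, Beta 1.448, Gamma 1.382.
Rounding to the nearest integer gives 3, 1, 1 = 5 seats, so the divisor must be adjusted.
With modified divisor 157700: modified quotas Alpha 3.362, Beta 1.535, Gamma 1.465.
Rounding to the nearest integer: Alpha 3, Beta 2, Gamma 1 (total 6).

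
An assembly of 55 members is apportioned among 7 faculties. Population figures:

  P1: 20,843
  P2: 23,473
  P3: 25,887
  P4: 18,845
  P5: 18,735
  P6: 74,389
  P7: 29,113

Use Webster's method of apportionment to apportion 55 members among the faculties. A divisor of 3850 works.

P1 5; P2 6; P3 7; P4 5; P5 5; P6 19; P7 8

With modified divisor 3850: modified quotas P1 5.414, P2 6.097, P3 6.724, P4 4.895, P5 4.866, P6 19.322, P7 7.562.
Rounding to the nearest integer: P1 5, P2 6, P3 7, P4 5, P5 5, P6 19, P7 8 (total 55).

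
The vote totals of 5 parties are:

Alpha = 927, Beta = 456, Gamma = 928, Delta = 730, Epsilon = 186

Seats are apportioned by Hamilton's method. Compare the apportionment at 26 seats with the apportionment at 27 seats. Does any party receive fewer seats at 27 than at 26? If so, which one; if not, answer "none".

Epsilon

At 26 seats: Alpha 7, Beta 4, Gamma 7, Delta 6, Epsilon 2.
At 27 seats: Alpha 8, Beta 4, Gamma 8, Delta 6, Epsilon 1.
Epsilon drops from 2 to 1.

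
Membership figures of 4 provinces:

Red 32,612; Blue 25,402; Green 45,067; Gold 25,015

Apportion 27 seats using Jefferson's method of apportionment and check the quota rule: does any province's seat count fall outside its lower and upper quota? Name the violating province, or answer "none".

none

Standard quotas: Red 6.874, Blue 5.354, Green 9.499, Gold 5.273.
Jefferson allocation: Red 7, Blue 5, Green 10, Gold 5.
Every allocation lies between the lower and upper quota.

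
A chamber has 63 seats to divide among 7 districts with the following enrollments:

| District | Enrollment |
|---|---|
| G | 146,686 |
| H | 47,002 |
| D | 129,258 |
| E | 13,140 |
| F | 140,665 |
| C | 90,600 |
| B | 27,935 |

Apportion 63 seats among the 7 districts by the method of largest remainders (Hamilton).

Total 595286; standard divisor 595286/63 ≈ 9448.984.
Standard quotas: G 15.5240, H 4.9743, D 13.6796, E 1.3906, F 14.8868, C 9.5883, B 2.9564.
Lower quotas: G 15, H 4, D 13, E 1, F 14, C 9, B 2 (sum 58, leaving 5 seats).
Remainders in descending order: H 0.9743, B 0.9564, F 0.8868, D 0.6796, C 0.5883, G 0.5240, E 0.3906.
Largest remainders: H, B, F, D, C receive the extra seats.

G 15, H 5, D 14, E 1, F 15, C 10, B 3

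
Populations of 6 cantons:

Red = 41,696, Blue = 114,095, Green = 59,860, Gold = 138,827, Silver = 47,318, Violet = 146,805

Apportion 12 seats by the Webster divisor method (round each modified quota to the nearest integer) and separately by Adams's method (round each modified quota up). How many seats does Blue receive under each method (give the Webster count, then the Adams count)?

3 and 2

Webster: Red 1, Blue 3, Green 1, Gold 3, Silver 1, Violet 3.
Adams: Red 1, Blue 2, Green 2, Gold 3, Silver 1, Violet 3.
Blue gets 3 under Webster and 2 under Adams.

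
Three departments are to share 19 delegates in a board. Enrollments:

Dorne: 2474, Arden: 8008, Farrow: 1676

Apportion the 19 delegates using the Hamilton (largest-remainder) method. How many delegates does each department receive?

Standard divisor: 12158 ÷ 19 ≈ 639.895.
Standard quotas: Dorne 3.8663, Arden 12.5146, Farrow 2.6192.
Lower quotas: Dorne 3, Arden 12, Farrow 2 (sum 17, leaving 2 seats).
Remainders in descending order: Dorne 0.8663, Farrow 0.6192, Arden 0.5146.
Largest remainders: Dorne, Farrow receive the extra seats.

Dorne 4, Arden 12, Farrow 3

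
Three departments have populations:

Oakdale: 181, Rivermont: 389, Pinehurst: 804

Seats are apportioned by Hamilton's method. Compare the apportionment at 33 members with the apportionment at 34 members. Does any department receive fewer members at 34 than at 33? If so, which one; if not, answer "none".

Oakdale

At 33 seats: Oakdale 5, Rivermont 9, Pinehurst 19.
At 34 seats: Oakdale 4, Rivermont 10, Pinehurst 20.
Oakdale drops from 5 to 4.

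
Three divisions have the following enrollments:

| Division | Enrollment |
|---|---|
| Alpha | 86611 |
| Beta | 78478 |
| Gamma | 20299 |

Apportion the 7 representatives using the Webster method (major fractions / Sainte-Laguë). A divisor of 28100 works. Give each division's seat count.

Alpha: 3; Beta: 3; Gamma: 1

With modified divisor 28100: modified quotas Alpha 3.082, Beta 2.793, Gamma 0.722.
Rounding to the nearest integer: Alpha 3, Beta 3, Gamma 1 (total 7).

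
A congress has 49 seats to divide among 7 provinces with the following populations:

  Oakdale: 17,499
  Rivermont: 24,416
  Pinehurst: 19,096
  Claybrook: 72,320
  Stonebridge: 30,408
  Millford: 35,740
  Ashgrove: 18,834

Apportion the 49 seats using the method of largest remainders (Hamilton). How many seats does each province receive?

Oakdale: 4, Rivermont: 6, Pinehurst: 4, Claybrook: 16, Stonebridge: 7, Millford: 8, Ashgrove: 4

Total 218313; standard divisor 218313/49 ≈ 4455.367.
Standard quotas: Oakdale 3.9276, Rivermont 5.4801, Pinehurst 4.2861, Claybrook 16.2321, Stonebridge 6.8250, Millford 8.0218, Ashgrove 4.2273.
Lower quotas: Oakdale 3, Rivermont 5, Pinehurst 4, Claybrook 16, Stonebridge 6, Millford 8, Ashgrove 4 (sum 46, leaving 3 seats).
Remainders in descending order: Oakdale 0.9276, Stonebridge 0.8250, Rivermont 0.4801, Pinehurst 0.2861, Claybrook 0.2321, Ashgrove 0.2273, Millford 0.0218.
Largest remainders: Oakdale, Stonebridge, Rivermont receive the extra seats.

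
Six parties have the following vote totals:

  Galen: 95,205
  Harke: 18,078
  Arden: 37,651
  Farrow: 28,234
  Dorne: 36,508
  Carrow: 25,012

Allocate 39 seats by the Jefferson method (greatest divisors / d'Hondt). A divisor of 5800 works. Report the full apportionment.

With modified divisor 5800: modified quotas Galen 16.415, Harke 3.117, Arden 6.492, Farrow 4.868, Dorne 6.294, Carrow 4.312.
Rounding down: Galen 16, Harke 3, Arden 6, Farrow 4, Dorne 6, Carrow 4 (total 39).

Galen 16, Harke 3, Arden 6, Farrow 4, Dorne 6, Carrow 4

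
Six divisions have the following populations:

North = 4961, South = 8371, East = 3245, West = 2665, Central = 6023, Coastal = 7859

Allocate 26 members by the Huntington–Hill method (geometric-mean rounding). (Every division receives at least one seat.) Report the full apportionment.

North 4, South 6, East 3, West 2, Central 5, Coastal 6

With divisor 1308: modified quotas North 3.793, South 6.400, East 2.481, West 2.037, Central 4.605, Coastal 6.008.
Geometric-mean thresholds: North √(3·4)=3.464, South √(6·7)=6.481, East √(2·3)=2.449, West √(2·3)=2.449, Central √(4·5)=4.472, Coastal √(6·7)=6.481.
Each quota rounded against its threshold gives North 4, South 6, East 3, West 2, Central 5, Coastal 6 (total 26).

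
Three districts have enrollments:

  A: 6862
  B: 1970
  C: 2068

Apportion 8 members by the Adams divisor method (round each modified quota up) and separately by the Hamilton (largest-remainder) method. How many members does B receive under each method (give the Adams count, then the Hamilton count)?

2 and 1

Adams: A 4, B 2, C 2.
Hamilton: A 5, B 1, C 2.
B gets 2 under Adams and 1 under Hamilton.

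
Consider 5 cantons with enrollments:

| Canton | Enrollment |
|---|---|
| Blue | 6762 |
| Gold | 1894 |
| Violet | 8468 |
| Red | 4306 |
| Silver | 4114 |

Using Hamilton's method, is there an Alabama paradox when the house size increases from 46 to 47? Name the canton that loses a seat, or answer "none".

Gold

At 46 seats: Blue 12, Gold 4, Violet 15, Red 8, Silver 7.
At 47 seats: Blue 12, Gold 3, Violet 16, Red 8, Silver 8.
Gold drops from 4 to 3.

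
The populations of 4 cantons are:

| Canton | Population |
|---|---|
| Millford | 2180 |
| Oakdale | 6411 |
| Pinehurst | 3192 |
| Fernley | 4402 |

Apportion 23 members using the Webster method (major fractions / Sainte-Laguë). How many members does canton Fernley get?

6

Standard divisor 16185/23 ≈ 703.696; standard quotas: Millford 3.098, Oakdale 9.110, Pinehurst 4.536, Fernley 6.256.
Rounding to the nearest integer gives Millford 3, Oakdale 9, Pinehurst 5, Fernley 6 — total 23, matching the house size, so no adjustment is needed.
Fernley receives 6.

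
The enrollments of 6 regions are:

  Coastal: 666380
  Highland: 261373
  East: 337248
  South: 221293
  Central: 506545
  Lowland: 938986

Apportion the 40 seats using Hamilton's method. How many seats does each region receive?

The standard divisor is 2931825/40 ≈ 73295.625.
Standard quotas: Coastal 9.0917, Highland 3.5660, East 4.6012, South 3.0192, Central 6.9110, Lowland 12.8109.
Lower quotas: Coastal 9, Highland 3, East 4, South 3, Central 6, Lowland 12 (sum 37, leaving 3 seats).
Remainders in descending order: Central 0.9110, Lowland 0.8109, East 0.6012, Highland 0.5660, Coastal 0.0917, South 0.0192.
Largest remainders: Central, Lowland, East receive the extra seats.

Coastal 9, Highland 3, East 5, South 3, Central 7, Lowland 13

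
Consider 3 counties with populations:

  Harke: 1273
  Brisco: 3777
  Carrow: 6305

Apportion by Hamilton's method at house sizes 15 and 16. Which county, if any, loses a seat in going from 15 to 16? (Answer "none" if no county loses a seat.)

At 15 seats: Harke 2, Brisco 5, Carrow 8.
At 16 seats: Harke 2, Brisco 5, Carrow 9.
No county's allocation decreased.

none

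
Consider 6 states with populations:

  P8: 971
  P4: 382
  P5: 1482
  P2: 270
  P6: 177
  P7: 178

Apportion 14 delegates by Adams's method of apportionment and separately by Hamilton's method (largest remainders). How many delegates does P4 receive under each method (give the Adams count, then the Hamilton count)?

2 and 1

Adams: P8 4, P4 2, P5 5, P2 1, P6 1, P7 1.
Hamilton: P8 4, P4 1, P5 6, P2 1, P6 1, P7 1.
P4 gets 2 under Adams and 1 under Hamilton.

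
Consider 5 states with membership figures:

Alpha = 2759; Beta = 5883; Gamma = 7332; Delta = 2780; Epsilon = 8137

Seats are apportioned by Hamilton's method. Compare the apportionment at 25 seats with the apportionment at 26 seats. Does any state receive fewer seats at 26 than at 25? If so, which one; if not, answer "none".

Alpha

At 25 seats: Alpha 3, Beta 5, Gamma 7, Delta 3, Epsilon 7.
At 26 seats: Alpha 2, Beta 6, Gamma 7, Delta 3, Epsilon 8.
Alpha drops from 3 to 2.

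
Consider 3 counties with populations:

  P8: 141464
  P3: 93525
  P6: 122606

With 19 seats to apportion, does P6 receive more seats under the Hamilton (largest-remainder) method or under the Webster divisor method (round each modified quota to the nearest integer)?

Hamilton: P8 8, P3 5, P6 6.
Webster: P8 7, P3 5, P6 7.
P6 gets 6 under Hamilton and 7 under Webster.

Webster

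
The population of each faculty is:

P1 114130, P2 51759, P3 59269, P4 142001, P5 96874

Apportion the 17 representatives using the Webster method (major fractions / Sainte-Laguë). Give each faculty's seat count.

P1 4, P2 2, P3 2, P4 5, P5 4

Standard divisor 464033/17 ≈ 27296.059; standard quotas: P1 4.181, P2 1.896, P3 2.171, P4 5.202, P5 3.549.
Rounding to the nearest integer gives P1 4, P2 2, P3 2, P4 5, P5 4 — total 17, matching the house size, so no adjustment is needed.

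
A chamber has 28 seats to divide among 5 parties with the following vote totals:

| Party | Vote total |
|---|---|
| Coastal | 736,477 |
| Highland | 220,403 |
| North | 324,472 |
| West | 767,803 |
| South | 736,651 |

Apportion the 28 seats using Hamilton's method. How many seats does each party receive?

Total 2785806; standard divisor 2785806/28 ≈ 99493.071.
Standard quotas: Coastal 7.4023, Highland 2.2153, North 3.2613, West 7.7172, South 7.4040.
Lower quotas: Coastal 7, Highland 2, North 3, West 7, South 7 (sum 26, leaving 2 seats).
Remainders in descending order: West 0.7172, South 0.4040, Coastal 0.4023, North 0.2613, Highland 0.2153.
Largest remainders: West, South receive the extra seats.

Coastal: 7, Highland: 2, North: 3, West: 8, South: 8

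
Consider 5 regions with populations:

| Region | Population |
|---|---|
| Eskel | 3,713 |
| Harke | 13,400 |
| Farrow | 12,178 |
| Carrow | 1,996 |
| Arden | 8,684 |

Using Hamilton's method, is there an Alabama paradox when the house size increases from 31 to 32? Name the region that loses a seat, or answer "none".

At 31 seats: Eskel 3, Harke 10, Farrow 9, Carrow 2, Arden 7.
At 32 seats: Eskel 3, Harke 11, Farrow 10, Carrow 1, Arden 7.
Carrow drops from 2 to 1.

Carrow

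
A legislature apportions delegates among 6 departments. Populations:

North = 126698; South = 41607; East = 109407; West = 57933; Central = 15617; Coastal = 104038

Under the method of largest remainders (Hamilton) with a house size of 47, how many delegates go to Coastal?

11

The standard divisor is 455300/47 ≈ 9687.234.
Standard quotas: North 13.0789, South 4.2950, East 11.2939, West 5.9803, Central 1.6121, Coastal 10.7397.
Lower quotas: North 13, South 4, East 11, West 5, Central 1, Coastal 10 (sum 44, leaving 3 seats).
Remainders in descending order: West 0.9803, Coastal 0.7397, Central 0.6121, South 0.2950, East 0.2939, North 0.0789.
Largest remainders: West, Coastal, Central receive the extra seats.
Coastal receives 11.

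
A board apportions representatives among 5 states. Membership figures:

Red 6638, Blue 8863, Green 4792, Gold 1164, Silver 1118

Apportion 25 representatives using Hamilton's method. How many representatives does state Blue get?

10

Total 22575; standard divisor 22575/25 = 903.
Standard quotas: Red 7.3511, Blue 9.8151, Green 5.3068, Gold 1.2890, Silver 1.2381.
Lower quotas: Red 7, Blue 9, Green 5, Gold 1, Silver 1 (sum 23, leaving 2 seats).
Remainders in descending order: Blue 0.8151, Red 0.3511, Green 0.3068, Gold 0.2890, Silver 0.2381.
The surplus seats go to Blue, Red.
Blue receives 10.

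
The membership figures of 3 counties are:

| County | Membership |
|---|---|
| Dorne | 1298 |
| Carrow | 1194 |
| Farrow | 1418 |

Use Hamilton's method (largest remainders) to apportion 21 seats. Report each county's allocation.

Standard divisor: 3910 ÷ 21 ≈ 186.19.
Standard quotas: Dorne 6.971, Carrow 6.413, Farrow 7.616.
Lower quotas: Dorne 6, Carrow 6, Farrow 7 (sum 19, leaving 2 seats).
Remainders in descending order: Dorne 0.971, Farrow 0.616, Carrow 0.413.
The surplus seats go to Dorne, Farrow.

Dorne: 7; Carrow: 6; Farrow: 8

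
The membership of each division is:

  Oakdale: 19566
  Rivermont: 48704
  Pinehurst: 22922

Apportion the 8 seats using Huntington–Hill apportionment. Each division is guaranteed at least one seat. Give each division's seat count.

With divisor 12363: modified quotas Oakdale 1.583, Rivermont 3.939, Pinehurst 1.854.
Geometric-mean thresholds: Oakdale √(1·2)=1.414, Rivermont √(3·4)=3.464, Pinehurst √(1·2)=1.414.
Each quota rounded against its threshold gives Oakdale 2, Rivermont 4, Pinehurst 2 (total 8).

Oakdale 2, Rivermont 4, Pinehurst 2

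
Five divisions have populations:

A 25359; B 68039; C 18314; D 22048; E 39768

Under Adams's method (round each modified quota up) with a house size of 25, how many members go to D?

3

Standard divisor 173528/25 ≈ 6941.12; standard quotas: A 3.653, B 9.802, C 2.638, D 3.176, E 5.729.
Rounding up gives 4, 10, 3, 4, 6 = 27 seats, so the divisor must be adjusted.
With modified divisor 7800: modified quotas A 3.251, B 8.723, C 2.348, D 2.827, E 5.098.
Rounding up: A 4, B 9, C 3, D 3, E 6 (total 25).
D receives 3.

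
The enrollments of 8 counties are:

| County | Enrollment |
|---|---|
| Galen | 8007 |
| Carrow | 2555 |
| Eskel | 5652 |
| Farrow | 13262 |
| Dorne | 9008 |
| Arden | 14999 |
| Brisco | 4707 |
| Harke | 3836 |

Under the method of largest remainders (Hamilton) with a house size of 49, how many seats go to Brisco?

4

Total 62026; standard divisor 62026/49 ≈ 1265.837.
Standard quotas: Galen 6.3255, Carrow 2.0184, Eskel 4.4650, Farrow 10.4769, Dorne 7.1162, Arden 11.8491, Brisco 3.7185, Harke 3.0304.
Lower quotas: Galen 6, Carrow 2, Eskel 4, Farrow 10, Dorne 7, Arden 11, Brisco 3, Harke 3 (sum 46, leaving 3 seats).
Remainders in descending order: Arden 0.8491, Brisco 0.7185, Farrow 0.4769, Eskel 0.4650, Galen 0.3255, Dorne 0.1162, Harke 0.0304, Carrow 0.0184.
Largest remainders: Arden, Brisco, Farrow receive the extra seats.
Brisco receives 4.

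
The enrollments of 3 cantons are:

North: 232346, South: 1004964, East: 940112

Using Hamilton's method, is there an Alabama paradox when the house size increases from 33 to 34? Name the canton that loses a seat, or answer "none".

At 33 seats: North 4, South 15, East 14.
At 34 seats: North 3, South 16, East 15.
North drops from 4 to 3.

North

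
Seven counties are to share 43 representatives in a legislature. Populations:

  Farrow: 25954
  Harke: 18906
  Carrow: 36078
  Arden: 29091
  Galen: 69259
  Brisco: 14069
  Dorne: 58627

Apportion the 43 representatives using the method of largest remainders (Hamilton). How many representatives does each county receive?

Total 251984; standard divisor 251984/43 ≈ 5860.093.
Standard quotas: Farrow 4.4289, Harke 3.2262, Carrow 6.1566, Arden 4.9643, Galen 11.8188, Brisco 2.4008, Dorne 10.0044.
Lower quotas: Farrow 4, Harke 3, Carrow 6, Arden 4, Galen 11, Brisco 2, Dorne 10 (sum 40, leaving 3 seats).
Remainders in descending order: Arden 0.9643, Galen 0.8188, Farrow 0.4289, Brisco 0.4008, Harke 0.2262, Carrow 0.1566, Dorne 0.0044.
Largest remainders: Arden, Galen, Farrow receive the extra seats.

Farrow: 5, Harke: 3, Carrow: 6, Arden: 5, Galen: 12, Brisco: 2, Dorne: 10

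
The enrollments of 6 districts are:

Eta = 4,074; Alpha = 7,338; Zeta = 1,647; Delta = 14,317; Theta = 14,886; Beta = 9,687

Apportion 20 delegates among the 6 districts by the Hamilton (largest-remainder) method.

Total 51949; standard divisor 51949/20 ≈ 2597.45.
Standard quotas: Eta 1.5685, Alpha 2.8251, Zeta 0.6341, Delta 5.5119, Theta 5.7310, Beta 3.7294.
Lower quotas: Eta 1, Alpha 2, Zeta 0, Delta 5, Theta 5, Beta 3 (sum 16, leaving 4 seats).
Remainders in descending order: Alpha 0.8251, Theta 0.7310, Beta 0.7294, Zeta 0.6341, Eta 0.5685, Delta 0.5119.
Largest remainders: Alpha, Theta, Beta, Zeta receive the extra seats.

Eta 1, Alpha 3, Zeta 1, Delta 5, Theta 6, Beta 4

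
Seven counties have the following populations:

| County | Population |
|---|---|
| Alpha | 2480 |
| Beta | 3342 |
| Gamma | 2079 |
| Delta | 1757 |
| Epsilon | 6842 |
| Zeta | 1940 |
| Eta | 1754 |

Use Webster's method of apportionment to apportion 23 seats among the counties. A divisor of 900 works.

With modified divisor 900: modified quotas Alpha 2.756, Beta 3.713, Gamma 2.310, Delta 1.952, Epsilon 7.602, Zeta 2.156, Eta 1.949.
Rounding to the nearest integer: Alpha 3, Beta 4, Gamma 2, Delta 2, Epsilon 8, Zeta 2, Eta 2 (total 23).

Alpha 3, Beta 4, Gamma 2, Delta 2, Epsilon 8, Zeta 2, Eta 2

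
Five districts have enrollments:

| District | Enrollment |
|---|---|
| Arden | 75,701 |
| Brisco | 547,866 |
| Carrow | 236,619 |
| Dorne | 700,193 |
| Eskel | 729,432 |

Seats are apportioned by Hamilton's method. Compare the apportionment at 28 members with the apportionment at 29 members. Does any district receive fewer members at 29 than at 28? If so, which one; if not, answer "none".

none

At 28 seats: Arden 1, Brisco 7, Carrow 3, Dorne 8, Eskel 9.
At 29 seats: Arden 1, Brisco 7, Carrow 3, Dorne 9, Eskel 9.
No district's allocation decreased.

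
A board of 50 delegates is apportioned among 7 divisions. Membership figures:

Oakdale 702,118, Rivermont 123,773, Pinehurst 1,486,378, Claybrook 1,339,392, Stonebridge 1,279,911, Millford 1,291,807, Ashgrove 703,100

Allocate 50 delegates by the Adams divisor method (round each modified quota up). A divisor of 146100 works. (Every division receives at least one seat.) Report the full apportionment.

With modified divisor 146100: modified quotas Oakdale 4.806, Rivermont 0.847, Pinehurst 10.174, Claybrook 9.168, Stonebridge 8.761, Millford 8.842, Ashgrove 4.812.
Rounding up: Oakdale 5, Rivermont 1, Pinehurst 11, Claybrook 10, Stonebridge 9, Millford 9, Ashgrove 5 (total 50).

Oakdale 5; Rivermont 1; Pinehurst 11; Claybrook 10; Stonebridge 9; Millford 9; Ashgrove 5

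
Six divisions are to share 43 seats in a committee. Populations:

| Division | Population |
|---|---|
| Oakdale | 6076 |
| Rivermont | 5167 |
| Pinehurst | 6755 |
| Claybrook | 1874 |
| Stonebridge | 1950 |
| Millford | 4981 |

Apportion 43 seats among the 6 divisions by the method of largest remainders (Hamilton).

Oakdale: 10, Rivermont: 8, Pinehurst: 11, Claybrook: 3, Stonebridge: 3, Millford: 8

Total 26803; standard divisor 26803/43 ≈ 623.326.
Standard quotas: Oakdale 9.7477, Rivermont 8.2894, Pinehurst 10.8370, Claybrook 3.0065, Stonebridge 3.1284, Millford 7.9910.
Lower quotas: Oakdale 9, Rivermont 8, Pinehurst 10, Claybrook 3, Stonebridge 3, Millford 7 (sum 40, leaving 3 seats).
Remainders in descending order: Millford 0.9910, Pinehurst 0.8370, Oakdale 0.7477, Rivermont 0.2894, Stonebridge 0.1284, Claybrook 0.0065.
The surplus seats go to Millford, Pinehurst, Oakdale.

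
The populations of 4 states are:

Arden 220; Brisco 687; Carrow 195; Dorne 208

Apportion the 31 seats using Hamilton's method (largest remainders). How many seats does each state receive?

Arden 5; Brisco 16; Carrow 5; Dorne 5

Total 1310; standard divisor 1310/31 ≈ 42.258.
Standard quotas: Arden 5.206, Brisco 16.257, Carrow 4.615, Dorne 4.922.
Lower quotas: Arden 5, Brisco 16, Carrow 4, Dorne 4 (sum 29, leaving 2 seats).
Remainders in descending order: Dorne 0.922, Carrow 0.615, Brisco 0.257, Arden 0.206.
Largest remainders: Dorne, Carrow receive the extra seats.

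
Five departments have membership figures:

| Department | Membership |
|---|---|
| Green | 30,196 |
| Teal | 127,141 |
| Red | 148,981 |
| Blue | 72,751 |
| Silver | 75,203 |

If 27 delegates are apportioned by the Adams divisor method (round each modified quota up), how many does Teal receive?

7

Standard divisor 454272/27 ≈ 16824.889; standard quotas: Green 1.795, Teal 7.557, Red 8.855, Blue 4.324, Silver 4.470.
Rounding up gives 2, 8, 9, 5, 5 = 29 seats, so the divisor must be adjusted.
With modified divisor 18400: modified quotas Green 1.641, Teal 6.910, Red 8.097, Blue 3.954, Silver 4.087.
Rounding up: Green 2, Teal 7, Red 9, Blue 4, Silver 5 (total 27).
Teal receives 7.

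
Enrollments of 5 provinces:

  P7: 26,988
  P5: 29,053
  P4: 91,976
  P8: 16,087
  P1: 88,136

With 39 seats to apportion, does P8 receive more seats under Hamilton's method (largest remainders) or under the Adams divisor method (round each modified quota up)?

Hamilton: P7 4, P5 5, P4 14, P8 2, P1 14.
Adams: P7 4, P5 5, P4 14, P8 3, P1 13.
P8 gets 2 under Hamilton and 3 under Adams.

Adams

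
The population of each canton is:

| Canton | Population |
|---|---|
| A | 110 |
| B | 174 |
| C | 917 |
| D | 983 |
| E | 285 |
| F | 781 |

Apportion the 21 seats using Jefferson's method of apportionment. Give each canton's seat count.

A 0; B 1; C 6; D 7; E 2; F 5

Standard divisor 3250/21 ≈ 154.762; standard quotas: A 0.711, B 1.124, C 5.925, D 6.352, E 1.842, F 5.046.
Rounding down gives 0, 1, 5, 6, 1, 5 = 18 seats, so the divisor must be adjusted.
With modified divisor 140: modified quotas A 0.786, B 1.243, C 6.550, D 7.021, E 2.036, F 5.579.
Rounding down: A 0, B 1, C 6, D 7, E 2, F 5 (total 21).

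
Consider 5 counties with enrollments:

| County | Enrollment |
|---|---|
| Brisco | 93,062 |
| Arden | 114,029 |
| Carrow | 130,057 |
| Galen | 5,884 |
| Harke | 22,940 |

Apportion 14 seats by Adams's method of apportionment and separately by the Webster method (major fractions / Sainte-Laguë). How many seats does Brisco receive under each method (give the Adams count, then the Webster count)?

Adams: Brisco 3, Arden 4, Carrow 5, Galen 1, Harke 1.
Webster: Brisco 4, Arden 4, Carrow 5, Galen 0, Harke 1.
Brisco gets 3 under Adams and 4 under Webster.

3 and 4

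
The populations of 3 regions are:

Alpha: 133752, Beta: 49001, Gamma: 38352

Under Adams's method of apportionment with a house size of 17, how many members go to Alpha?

Standard divisor 221105/17 ≈ 13006.176; standard quotas: Alpha 10.284, Beta 3.768, Gamma 2.949.
Rounding up gives 11, 4, 3 = 18 seats, so the divisor must be adjusted.
With modified divisor 14100: modified quotas Alpha 9.486, Beta 3.475, Gamma 2.720.
Rounding up: Alpha 10, Beta 4, Gamma 3 (total 17).
Alpha receives 10.

10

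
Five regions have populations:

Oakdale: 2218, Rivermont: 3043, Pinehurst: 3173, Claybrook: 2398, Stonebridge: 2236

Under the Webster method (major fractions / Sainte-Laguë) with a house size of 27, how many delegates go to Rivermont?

Standard divisor 13068/27 ≈ 484; standard quotas: Oakdale 4.583, Rivermont 6.287, Pinehurst 6.556, Claybrook 4.955, Stonebridge 4.620.
Rounding to the nearest integer gives 5, 6, 7, 5, 5 = 28 seats, so the divisor must be adjusted.
With modified divisor 490: modified quotas Oakdale 4.527, Rivermont 6.210, Pinehurst 6.476, Claybrook 4.894, Stonebridge 4.563.
Rounding to the nearest integer: Oakdale 5, Rivermont 6, Pinehurst 6, Claybrook 5, Stonebridge 5 (total 27).
Rivermont receives 6.

6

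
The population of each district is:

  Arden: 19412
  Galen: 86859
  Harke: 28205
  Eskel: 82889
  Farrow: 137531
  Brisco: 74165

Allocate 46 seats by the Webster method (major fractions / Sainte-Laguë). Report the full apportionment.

Arden 2, Galen 9, Harke 3, Eskel 9, Farrow 15, Brisco 8

Standard divisor 429061/46 ≈ 9327.413; standard quotas: Arden 2.081, Galen 9.312, Harke 3.024, Eskel 8.887, Farrow 14.745, Brisco 7.951.
Rounding to the nearest integer gives Arden 2, Galen 9, Harke 3, Eskel 9, Farrow 15, Brisco 8 — total 46, matching the house size, so no adjustment is needed.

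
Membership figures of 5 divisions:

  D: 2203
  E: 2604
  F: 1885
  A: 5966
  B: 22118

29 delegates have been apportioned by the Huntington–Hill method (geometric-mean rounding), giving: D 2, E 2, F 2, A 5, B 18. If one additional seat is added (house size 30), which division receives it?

Priority for the next seat is population ÷ (√(s·(s+1))).
Priorities: D 899.371, E 1063.079, F 769.548, A 1089.238, B 1196.004.
Highest priority: B.

B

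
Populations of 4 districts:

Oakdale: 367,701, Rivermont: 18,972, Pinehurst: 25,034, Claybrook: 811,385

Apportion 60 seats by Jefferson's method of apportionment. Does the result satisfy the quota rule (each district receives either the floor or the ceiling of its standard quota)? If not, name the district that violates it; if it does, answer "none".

Standard quotas: Oakdale 18.038, Rivermont 0.931, Pinehurst 1.228, Claybrook 39.803.
Jefferson allocation: Oakdale 18, Rivermont 0, Pinehurst 1, Claybrook 41.
Claybrook has quota 39.803 (lower 39, upper 40) but receives 41 — outside the quota interval.

Claybrook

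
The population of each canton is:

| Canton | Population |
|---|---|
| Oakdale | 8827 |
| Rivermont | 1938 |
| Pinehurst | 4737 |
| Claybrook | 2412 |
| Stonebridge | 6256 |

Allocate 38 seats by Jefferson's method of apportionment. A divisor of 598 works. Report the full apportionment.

Oakdale: 14, Rivermont: 3, Pinehurst: 7, Claybrook: 4, Stonebridge: 10

With modified divisor 598: modified quotas Oakdale 14.761, Rivermont 3.241, Pinehurst 7.921, Claybrook 4.033, Stonebridge 10.462.
Rounding down: Oakdale 14, Rivermont 3, Pinehurst 7, Claybrook 4, Stonebridge 10 (total 38).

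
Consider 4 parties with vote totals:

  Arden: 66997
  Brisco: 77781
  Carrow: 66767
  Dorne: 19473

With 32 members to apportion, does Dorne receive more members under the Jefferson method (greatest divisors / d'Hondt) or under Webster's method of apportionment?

Webster

Jefferson: Arden 10, Brisco 11, Carrow 9, Dorne 2.
Webster: Arden 9, Brisco 11, Carrow 9, Dorne 3.
Dorne gets 2 under Jefferson and 3 under Webster.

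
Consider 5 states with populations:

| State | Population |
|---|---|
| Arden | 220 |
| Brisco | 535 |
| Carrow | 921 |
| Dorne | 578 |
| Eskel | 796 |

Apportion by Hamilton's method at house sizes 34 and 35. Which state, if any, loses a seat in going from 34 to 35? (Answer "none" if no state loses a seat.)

Arden

At 34 seats: Arden 3, Brisco 6, Carrow 10, Dorne 6, Eskel 9.
At 35 seats: Arden 2, Brisco 6, Carrow 11, Dorne 7, Eskel 9.
Arden drops from 3 to 2.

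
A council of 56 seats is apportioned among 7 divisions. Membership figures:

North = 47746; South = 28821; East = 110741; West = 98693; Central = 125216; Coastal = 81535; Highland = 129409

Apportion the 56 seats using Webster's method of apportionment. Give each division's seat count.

North: 4; South: 3; East: 10; West: 9; Central: 11; Coastal: 7; Highland: 12

Standard divisor 622161/56 ≈ 11110.018; standard quotas: North 4.298, South 2.594, East 9.968, West 8.883, Central 11.271, Coastal 7.339, Highland 11.648.
Rounding to the nearest integer gives North 4, South 3, East 10, West 9, Central 11, Coastal 7, Highland 12 — total 56, matching the house size, so no adjustment is needed.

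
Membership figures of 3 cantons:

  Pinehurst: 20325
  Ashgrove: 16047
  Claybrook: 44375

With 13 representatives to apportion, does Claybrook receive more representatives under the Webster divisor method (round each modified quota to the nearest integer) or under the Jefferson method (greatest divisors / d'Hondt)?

Jefferson

Webster: Pinehurst 3, Ashgrove 3, Claybrook 7.
Jefferson: Pinehurst 3, Ashgrove 2, Claybrook 8.
Claybrook gets 7 under Webster and 8 under Jefferson.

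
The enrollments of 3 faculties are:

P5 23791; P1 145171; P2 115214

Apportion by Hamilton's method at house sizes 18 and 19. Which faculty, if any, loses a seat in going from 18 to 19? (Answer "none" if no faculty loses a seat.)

P5

At 18 seats: P5 2, P1 9, P2 7.
At 19 seats: P5 1, P1 10, P2 8.
P5 drops from 2 to 1.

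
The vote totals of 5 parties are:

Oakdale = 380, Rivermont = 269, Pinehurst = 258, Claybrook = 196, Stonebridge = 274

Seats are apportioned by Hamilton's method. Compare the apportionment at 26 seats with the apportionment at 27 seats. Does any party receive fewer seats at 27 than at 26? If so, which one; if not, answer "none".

none

At 26 seats: Oakdale 7, Rivermont 5, Pinehurst 5, Claybrook 4, Stonebridge 5.
At 27 seats: Oakdale 8, Rivermont 5, Pinehurst 5, Claybrook 4, Stonebridge 5.
No party's allocation decreased.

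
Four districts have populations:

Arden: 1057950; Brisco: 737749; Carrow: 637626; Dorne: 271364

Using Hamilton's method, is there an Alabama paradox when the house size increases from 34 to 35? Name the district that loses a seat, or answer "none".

At 34 seats: Arden 13, Brisco 9, Carrow 8, Dorne 4.
At 35 seats: Arden 14, Brisco 10, Carrow 8, Dorne 3.
Dorne drops from 4 to 3.

Dorne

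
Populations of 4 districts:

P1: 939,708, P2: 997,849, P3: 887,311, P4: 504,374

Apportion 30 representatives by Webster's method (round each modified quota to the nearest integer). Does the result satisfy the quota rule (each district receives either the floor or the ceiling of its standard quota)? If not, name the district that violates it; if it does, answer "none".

Standard quotas: P1 8.468, P2 8.992, P3 7.996, P4 4.545.
Webster allocation: P1 8, P2 9, P3 8, P4 5.
Every allocation lies between the lower and upper quota.

none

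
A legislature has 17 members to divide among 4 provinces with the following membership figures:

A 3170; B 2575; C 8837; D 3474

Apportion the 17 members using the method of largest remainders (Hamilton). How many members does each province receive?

A 3; B 3; C 8; D 3

The standard divisor is 18056/17 ≈ 1062.118.
Standard quotas: A 2.9846, B 2.4244, C 8.3202, D 3.2708.
Lower quotas: A 2, B 2, C 8, D 3 (sum 15, leaving 2 seats).
Remainders in descending order: A 0.9846, B 0.4244, C 0.3202, D 0.2708.
Largest remainders: A, B receive the extra seats.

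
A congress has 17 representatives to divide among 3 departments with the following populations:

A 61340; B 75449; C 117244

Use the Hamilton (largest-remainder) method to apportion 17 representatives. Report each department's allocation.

The standard divisor is 254033/17 ≈ 14943.118.
Standard quotas: A 4.1049, B 5.0491, C 7.8460.
Lower quotas: A 4, B 5, C 7 (sum 16, leaving 1 seat).
Remainders in descending order: C 0.8460, A 0.1049, B 0.0491.
Largest remainder: C receives the extra seat.

A: 4, B: 5, C: 8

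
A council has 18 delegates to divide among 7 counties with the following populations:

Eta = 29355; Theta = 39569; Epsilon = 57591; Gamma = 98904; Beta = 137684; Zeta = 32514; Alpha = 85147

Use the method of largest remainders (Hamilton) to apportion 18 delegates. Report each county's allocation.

Eta: 1; Theta: 2; Epsilon: 2; Gamma: 4; Beta: 5; Zeta: 1; Alpha: 3

The standard divisor is 480764/18 ≈ 26709.111.
Standard quotas: Eta 1.0991, Theta 1.4815, Epsilon 2.1562, Gamma 3.7030, Beta 5.1549, Zeta 1.2173, Alpha 3.1879.
Lower quotas: Eta 1, Theta 1, Epsilon 2, Gamma 3, Beta 5, Zeta 1, Alpha 3 (sum 16, leaving 2 seats).
Remainders in descending order: Gamma 0.7030, Theta 0.4815, Zeta 0.2173, Alpha 0.1879, Epsilon 0.1562, Beta 0.1549, Eta 0.0991.
The surplus seats go to Gamma, Theta.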